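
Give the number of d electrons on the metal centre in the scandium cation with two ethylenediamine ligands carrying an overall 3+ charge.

d0

Summing ligand charges against the +3 overall charge gives an oxidation state of +3 for scandium.
Group 3 minus oxidation state 3 gives a d⁰ configuration.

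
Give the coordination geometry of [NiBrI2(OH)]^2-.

tetrahedral

Each bromide is −1; each iodide is −1; each hydroxide is −1; balancing the −2 overall charge requires Ni(II).
Group 10 minus oxidation state 2 gives a d⁸ configuration.
Coordination number: 4.
Bromide, hydroxide, and iodide are weak-field ligands.
With weak-field ligands the CFSE gain from square planar is small, so a 3d d⁸ ion takes the sterically preferred tetrahedral geometry.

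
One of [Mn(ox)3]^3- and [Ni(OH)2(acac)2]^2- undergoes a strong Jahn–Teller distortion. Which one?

[Mn(ox)3]^3-

[Mn(ox)3]^3-: Ligand charges: each oxalate is −2. With an overall charge of −3 the manganese centre must be in the +3 oxidation state. Group 7 minus oxidation state 3 gives a d⁴ configuration. Oxalate is a weak-field ligand for a first-row metal, so the complex is high-spin. The t₂g³e_g¹ (high-spin) configuration has an unevenly filled e_g set; the Jahn–Teller theorem predicts a tetragonal distortion (typically axial elongation) to lift the degeneracy.
[Ni(OH)2(acac)2]^2-: Summing ligand charges against the −2 overall charge gives an oxidation state of +2 for nickel. Ni sits in group 10, so the d-electron count is 10 − 2 = 8. The d⁸ configuration leaves the e_g set evenly filled (or empty) — no strong Jahn–Teller driving force.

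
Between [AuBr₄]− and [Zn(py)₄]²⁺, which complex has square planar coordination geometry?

For [AuBr₄]−: Summing ligand charges against the −1 overall charge gives an oxidation state of +3 for gold. Group 11 minus oxidation state 3 gives a d⁸ configuration. A 5d d⁸ ion has a large crystal-field splitting; square planar leaves the high-energy d_{x²−y²} orbital empty and maximises CFSE. → square planar.
For [Zn(py)₄]²⁺: Pyridine is neutral; balancing the +2 overall charge requires Zn(II). Group 12 minus oxidation state 2 gives a d¹⁰ configuration. A d¹⁰ ion has no crystal-field stabilisation preference between square planar and tetrahedral, so four ligands adopt the sterically favoured tetrahedral geometry. → tetrahedral.

[AuBr₄]−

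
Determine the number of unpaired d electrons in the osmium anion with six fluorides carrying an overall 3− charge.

1

Each fluoride is −1; balancing the −3 overall charge requires Os(III).
Os sits in group 8, so the d-electron count is 8 − 3 = 5.
The spin state decides the count: a 5d ion has a large Δₒ and is invariably low-spin.
An octahedral low-spin d⁵ ion is t₂g⁵e_g⁰, giving 1 unpaired electron.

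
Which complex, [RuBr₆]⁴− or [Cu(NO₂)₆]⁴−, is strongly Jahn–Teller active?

[Cu(NO₂)₆]⁴−

[RuBr₆]⁴−: Summing ligand charges against the −4 overall charge gives an oxidation state of +2 for ruthenium. Ruthenium is a group-8 element; Ru(II) is therefore d⁶. A 4d ion has a large Δₒ and is invariably low-spin. The d⁶ configuration leaves the e_g set evenly filled (or empty) — no strong Jahn–Teller driving force.
[Cu(NO₂)₆]⁴−: Ligand charges: each nitro (N-bound nitrite) is −1. With an overall charge of −4 the copper centre must be in the +2 oxidation state. Cu sits in group 11, so the d-electron count is 11 − 2 = 9. The t₂g⁶e_g³ configuration has an unevenly filled e_g set; the Jahn–Teller theorem predicts a tetragonal distortion (typically axial elongation) to lift the degeneracy.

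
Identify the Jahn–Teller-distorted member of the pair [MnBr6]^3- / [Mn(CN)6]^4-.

[MnBr6]^3-

[MnBr6]^3-: Each bromide is −1; balancing the −3 overall charge requires Mn(III). Mn sits in group 7, so the d-electron count is 7 − 3 = 4. Bromide is a weak-field ligand for a first-row metal, so the complex is high-spin. The t₂g³e_g¹ (high-spin) configuration has an unevenly filled e_g set; the Jahn–Teller theorem predicts a tetragonal distortion (typically axial elongation) to lift the degeneracy.
[Mn(CN)6]^4-: Each cyanide is −1; balancing the −4 overall charge requires Mn(II). Mn sits in group 7, so the d-electron count is 7 − 2 = 5. Cyanide is a strong-field ligand (high in the spectrochemical series) for a first-row metal, so the complex is low-spin. The d⁵ configuration leaves the e_g set evenly filled (or empty) — no strong Jahn–Teller driving force.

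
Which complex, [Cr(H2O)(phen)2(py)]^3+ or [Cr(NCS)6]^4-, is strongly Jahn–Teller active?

[Cr(NCS)6]^4-

[Cr(H2O)(phen)2(py)]^3+: Ligand charges: water is neutral; 1,10-phenanthroline is neutral; pyridine is neutral. With an overall charge of +3 the chromium centre must be in the +3 oxidation state. Group 6 minus oxidation state 3 gives a d³ configuration. The d³ configuration leaves the e_g set evenly filled (or empty) — no strong Jahn–Teller driving force.
[Cr(NCS)6]^4-: Ligand charges: each isothiocyanate is −1. With an overall charge of −4 the chromium centre must be in the +2 oxidation state. Group 6 minus oxidation state 2 gives a d⁴ configuration. Isothiocyanate is a weak-field ligand for a first-row metal, so the complex is high-spin. The t₂g³e_g¹ (high-spin) configuration has an unevenly filled e_g set; the Jahn–Teller theorem predicts a tetragonal distortion (typically axial elongation) to lift the degeneracy.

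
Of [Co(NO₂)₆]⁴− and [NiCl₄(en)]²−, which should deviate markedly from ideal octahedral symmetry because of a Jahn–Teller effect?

[Co(NO₂)₆]⁴−

[Co(NO₂)₆]⁴−: Ligand charges: each nitro (N-bound nitrite) is −1. With an overall charge of −4 the cobalt centre must be in the +2 oxidation state. Cobalt is a group-9 element; Co(II) is therefore d⁷. Nitro (N-bound nitrite) is a strong-field ligand (high in the spectrochemical series) for a first-row metal, so the complex is low-spin. The t₂g⁶e_g¹ (low-spin) configuration has an unevenly filled e_g set; the Jahn–Teller theorem predicts a tetragonal distortion (typically axial elongation) to lift the degeneracy.
[NiCl₄(en)]²−: Ligand charges: each chloride is −1; ethylenediamine is neutral. With an overall charge of −2 the nickel centre must be in the +2 oxidation state. Nickel is a group-10 element; Ni(II) is therefore d⁸. The d⁸ configuration leaves the e_g set evenly filled (or empty) — no strong Jahn–Teller driving force.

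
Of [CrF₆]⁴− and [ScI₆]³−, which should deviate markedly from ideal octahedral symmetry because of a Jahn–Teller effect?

[CrF₆]⁴−

[CrF₆]⁴−: Each fluoride is −1; balancing the −4 overall charge requires Cr(II). Chromium is a group-6 element; Cr(II) is therefore d⁴. Fluoride is a weak-field ligand for a first-row metal, so the complex is high-spin. The t₂g³e_g¹ (high-spin) configuration has an unevenly filled e_g set; the Jahn–Teller theorem predicts a tetragonal distortion (typically axial elongation) to lift the degeneracy.
[ScI₆]³−: Each iodide is −1; balancing the −3 overall charge requires Sc(III). Sc sits in group 3, so the d-electron count is 3 − 3 = 0. The d⁰ configuration leaves the e_g set evenly filled (or empty) — no strong Jahn–Teller driving force.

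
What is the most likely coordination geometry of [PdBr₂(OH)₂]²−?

square planar

Summing ligand charges against the −2 overall charge gives an oxidation state of +2 for palladium.
Palladium is a group-10 element; Pd(II) is therefore d⁸.
With 4 monodentate ligands the coordination number is 4.
A 4d d⁸ ion has a large crystal-field splitting; square planar leaves the high-energy d_{x²−y²} orbital empty and maximises CFSE.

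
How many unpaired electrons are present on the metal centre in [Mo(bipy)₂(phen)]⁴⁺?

Ligand charges: 2,2′-bipyridine is neutral; 1,10-phenanthroline is neutral. With an overall charge of +4 the molybdenum centre must be in the +4 oxidation state.
Molybdenum is a group-6 element; Mo(IV) is therefore d².
Counting donor atoms: 2×2,2′-bipyridine (bidentate) → 4 donors; 1×1,10-phenanthroline (bidentate) → 2 donors. Coordination number = 6.
In an octahedral field the d² configuration is t₂g²e_g⁰ (only one arrangement possible), giving 2 unpaired electrons.

2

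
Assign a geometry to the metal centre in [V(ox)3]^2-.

octahedral

Summing ligand charges against the −2 overall charge gives an oxidation state of +4 for vanadium.
V sits in group 5, so the d-electron count is 5 − 4 = 1.
Counting donor atoms: 3×oxalate (bidentate) → 6 donors. Coordination number = 6.
Six donors around a single metal centre give an octahedral coordination sphere.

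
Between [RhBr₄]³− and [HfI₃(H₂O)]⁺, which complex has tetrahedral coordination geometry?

For [RhBr₄]³−: Each bromide is −1; balancing the −3 overall charge requires Rh(I). Rhodium is a group-9 element; Rh(I) is therefore d⁸. A 4d d⁸ ion has a large crystal-field splitting; square planar leaves the high-energy d_{x²−y²} orbital empty and maximises CFSE. → square planar.
For [HfI₃(H₂O)]⁺: Summing ligand charges against the +1 overall charge gives an oxidation state of +4 for hafnium. Hafnium is a group-4 element; Hf(IV) is therefore d⁰. A d⁰ ion has no crystal-field stabilisation preference between square planar and tetrahedral, so four ligands adopt the sterically favoured tetrahedral geometry. → tetrahedral.

[HfI₃(H₂O)]⁺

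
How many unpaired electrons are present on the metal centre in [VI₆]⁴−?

Each iodide is −1; balancing the −4 overall charge requires V(II).
Vanadium is a group-5 element; V(II) is therefore d³.
In an octahedral field the d³ configuration is t₂g³e_g⁰ (only one arrangement possible), giving 3 unpaired electrons.

3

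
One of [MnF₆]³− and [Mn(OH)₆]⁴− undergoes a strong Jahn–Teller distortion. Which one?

[MnF₆]³−

[MnF₆]³−: Summing ligand charges against the −3 overall charge gives an oxidation state of +3 for manganese. Group 7 minus oxidation state 3 gives a d⁴ configuration. Fluoride is a weak-field ligand for a first-row metal, so the complex is high-spin. The t₂g³e_g¹ (high-spin) configuration has an unevenly filled e_g set; the Jahn–Teller theorem predicts a tetragonal distortion (typically axial elongation) to lift the degeneracy.
[Mn(OH)₆]⁴−: Ligand charges: each hydroxide is −1. With an overall charge of −4 the manganese centre must be in the +2 oxidation state. Manganese is a group-7 element; Mn(II) is therefore d⁵. Hydroxide is a weak-field ligand for a first-row metal, so the complex is high-spin. The d⁵ configuration leaves the e_g set evenly filled (or empty) — no strong Jahn–Teller driving force.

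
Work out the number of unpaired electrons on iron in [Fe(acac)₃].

5 unpaired electrons

Each acetylacetonate is −1; balancing the 0 overall charge requires Fe(III).
Iron is a group-8 element; Fe(III) is therefore d⁵.
Counting donor atoms: 3×acetylacetonate (bidentate) → 6 donors. Coordination number = 6.
The spin state decides the count: Acetylacetonate is a weak-field ligand for a first-row metal, so the complex is high-spin.
An octahedral high-spin d⁵ ion is t₂g³e_g², giving 5 unpaired electrons.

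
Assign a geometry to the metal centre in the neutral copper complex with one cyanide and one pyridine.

linear

Summing ligand charges against the 0 overall charge gives an oxidation state of +1 for copper.
Cu sits in group 11, so the d-electron count is 11 − 1 = 10.
With 2 monodentate ligands the coordination number is 2.
A d¹⁰ ion with only two ligands adopts a linear arrangement (sp hybridisation; no CFSE preference).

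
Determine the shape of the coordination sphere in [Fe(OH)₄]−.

Ligand charges: each hydroxide is −1. With an overall charge of −1 the iron centre must be in the +3 oxidation state.
Iron is a group-8 element; Fe(III) is therefore d⁵.
With 4 monodentate ligands the coordination number is 4.
Hydroxide is a weak-field ligand.
A high-spin d⁵ ion has zero CFSE in either geometry, so four ligands adopt the sterically favoured tetrahedral geometry.

tetrahedral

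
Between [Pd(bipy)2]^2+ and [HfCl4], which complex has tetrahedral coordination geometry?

[HfCl4]

For [Pd(bipy)2]^2+: Summing ligand charges against the +2 overall charge gives an oxidation state of +2 for palladium. Pd sits in group 10, so the d-electron count is 10 − 2 = 8. A 4d d⁸ ion has a large crystal-field splitting; square planar leaves the high-energy d_{x²−y²} orbital empty and maximises CFSE. → square planar.
For [HfCl4]: Ligand charges: each chloride is −1. With an overall charge of 0 the hafnium centre must be in the +4 oxidation state. Hafnium is a group-4 element; Hf(IV) is therefore d⁰. A d⁰ ion has no crystal-field stabilisation preference between square planar and tetrahedral, so four ligands adopt the sterically favoured tetrahedral geometry. → tetrahedral.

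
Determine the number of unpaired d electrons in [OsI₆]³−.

1 unpaired electron

Summing ligand charges against the −3 overall charge gives an oxidation state of +3 for osmium.
Osmium is a group-8 element; Os(III) is therefore d⁵.
The spin state decides the count: a 5d ion has a large Δₒ and is invariably low-spin.
An octahedral low-spin d⁵ ion is t₂g⁵e_g⁰, giving 1 unpaired electron.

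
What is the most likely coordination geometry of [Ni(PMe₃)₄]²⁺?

Trimethylphosphine is neutral; balancing the +2 overall charge requires Ni(II).
Nickel is a group-10 element; Ni(II) is therefore d⁸.
With 4 monodentate ligands the coordination number is 4.
Trimethylphosphine is a strong-field ligand (high in the spectrochemical series).
A 3d d⁸ ion with strong-field ligands gains enough CFSE to favour square planar over tetrahedral.

square planar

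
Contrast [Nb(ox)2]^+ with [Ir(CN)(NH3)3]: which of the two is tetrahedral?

[Nb(ox)2]^+

For [Nb(ox)2]^+: Summing ligand charges against the +1 overall charge gives an oxidation state of +5 for niobium. Niobium is a group-5 element; Nb(V) is therefore d⁰. A d⁰ ion has no crystal-field stabilisation preference between square planar and tetrahedral, so four ligands adopt the sterically favoured tetrahedral geometry. → tetrahedral.
For [Ir(CN)(NH3)3]: Each cyanide is −1; ammonia is neutral; balancing the 0 overall charge requires Ir(I). Group 9 minus oxidation state 1 gives a d⁸ configuration. A 5d d⁸ ion has a large crystal-field splitting; square planar leaves the high-energy d_{x²−y²} orbital empty and maximises CFSE. → square planar.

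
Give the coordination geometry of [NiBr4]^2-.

Summing ligand charges against the −2 overall charge gives an oxidation state of +2 for nickel.
Ni sits in group 10, so the d-electron count is 10 − 2 = 8.
Coordination number: 4.
Bromide is a weak-field ligand.
With weak-field ligands the CFSE gain from square planar is small, so a 3d d⁸ ion takes the sterically preferred tetrahedral geometry.

tetrahedral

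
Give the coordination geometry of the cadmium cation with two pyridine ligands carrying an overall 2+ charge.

linear

Pyridine is neutral; balancing the +2 overall charge requires Cd(II).
Cd sits in group 12, so the d-electron count is 12 − 2 = 10.
With 2 monodentate ligands the coordination number is 2.
A d¹⁰ ion with only two ligands adopts a linear arrangement (sp hybridisation; no CFSE preference).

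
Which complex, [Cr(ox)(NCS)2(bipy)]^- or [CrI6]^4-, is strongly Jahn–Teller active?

[Cr(ox)(NCS)2(bipy)]^-: Each oxalate is −2; each isothiocyanate is −1; 2,2′-bipyridine is neutral; balancing the −1 overall charge requires Cr(III). Group 6 minus oxidation state 3 gives a d³ configuration. The d³ configuration leaves the e_g set evenly filled (or empty) — no strong Jahn–Teller driving force.
[CrI6]^4-: Summing ligand charges against the −4 overall charge gives an oxidation state of +2 for chromium. Cr sits in group 6, so the d-electron count is 6 − 2 = 4. Iodide is a weak-field ligand for a first-row metal, so the complex is high-spin. The t₂g³e_g¹ (high-spin) configuration has an unevenly filled e_g set; the Jahn–Teller theorem predicts a tetragonal distortion (typically axial elongation) to lift the degeneracy.

[CrI6]^4-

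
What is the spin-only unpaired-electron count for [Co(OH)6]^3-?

Each hydroxide is −1; balancing the −3 overall charge requires Co(III).
Co sits in group 9, so the d-electron count is 9 − 3 = 6.
The spin state decides the count: Co(III) has an exceptionally large octahedral splitting and is low-spin with essentially every ligand except fluoride.
An octahedral low-spin d⁶ ion is t₂g⁶e_g⁰, giving 0 unpaired electrons.

0 unpaired electrons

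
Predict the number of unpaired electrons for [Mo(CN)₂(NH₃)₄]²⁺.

Ligand charges: each cyanide is −1; ammonia is neutral. With an overall charge of +2 the molybdenum centre must be in the +4 oxidation state.
Molybdenum is a group-6 element; Mo(IV) is therefore d².
In an octahedral field the d² configuration is t₂g²e_g⁰ (only one arrangement possible), giving 2 unpaired electrons.

2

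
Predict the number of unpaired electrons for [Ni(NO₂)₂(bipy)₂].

Each nitro (N-bound nitrite) is −1; 2,2′-bipyridine is neutral; balancing the 0 overall charge requires Ni(II).
Ni sits in group 10, so the d-electron count is 10 − 2 = 8.
Counting donor atoms: 2×nitro (N-bound nitrite) (monodentate) → 2 donors; 2×2,2′-bipyridine (bidentate) → 4 donors. Coordination number = 6.
In an octahedral field the d⁸ configuration is t₂g⁶e_g² (only one arrangement possible), giving 2 unpaired electrons.

2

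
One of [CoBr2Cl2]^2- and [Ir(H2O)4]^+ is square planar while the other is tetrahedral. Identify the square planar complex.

[Ir(H2O)4]^+

For [CoBr2Cl2]^2-: Each bromide is −1; each chloride is −1; balancing the −2 overall charge requires Co(II). Cobalt is a group-9 element; Co(II) is therefore d⁷. For a high-spin 3d d⁷ ion with weak-field ligands the small Δₜ gives little square-planar CFSE advantage, so four ligands adopt the sterically favoured tetrahedral geometry. → tetrahedral.
For [Ir(H2O)4]^+: Water is neutral; balancing the +1 overall charge requires Ir(I). Group 9 minus oxidation state 1 gives a d⁸ configuration. A 5d d⁸ ion has a large crystal-field splitting; square planar leaves the high-energy d_{x²−y²} orbital empty and maximises CFSE. → square planar.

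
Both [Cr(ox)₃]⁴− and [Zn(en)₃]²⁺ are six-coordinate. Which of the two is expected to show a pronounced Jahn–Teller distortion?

[Cr(ox)₃]⁴−

[Cr(ox)₃]⁴−: Summing ligand charges against the −4 overall charge gives an oxidation state of +2 for chromium. Cr sits in group 6, so the d-electron count is 6 − 2 = 4. Oxalate is a weak-field ligand for a first-row metal, so the complex is high-spin. The t₂g³e_g¹ (high-spin) configuration has an unevenly filled e_g set; the Jahn–Teller theorem predicts a tetragonal distortion (typically axial elongation) to lift the degeneracy.
[Zn(en)₃]²⁺: Summing ligand charges against the +2 overall charge gives an oxidation state of +2 for zinc. Zn sits in group 12, so the d-electron count is 12 − 2 = 10. The d¹⁰ configuration leaves the e_g set evenly filled (or empty) — no strong Jahn–Teller driving force.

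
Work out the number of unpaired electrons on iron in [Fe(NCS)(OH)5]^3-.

5 unpaired electrons

Ligand charges: each isothiocyanate is −1; each hydroxide is −1. With an overall charge of −3 the iron centre must be in the +3 oxidation state.
Group 8 minus oxidation state 3 gives a d⁵ configuration.
The spin state decides the count: Hydroxide and isothiocyanate are weak-field ligands for a first-row metal, so the complex is high-spin.
An octahedral high-spin d⁵ ion is t₂g³e_g², giving 5 unpaired electrons.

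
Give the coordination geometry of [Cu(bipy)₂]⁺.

tetrahedral

Ligand charges: 2,2′-bipyridine is neutral. With an overall charge of +1 the copper centre must be in the +1 oxidation state.
Group 11 minus oxidation state 1 gives a d¹⁰ configuration.
Counting donor atoms: 2×2,2′-bipyridine (bidentate) → 4 donors. Coordination number = 4.
A d¹⁰ ion has no crystal-field stabilisation preference between square planar and tetrahedral, so four ligands adopt the sterically favoured tetrahedral geometry.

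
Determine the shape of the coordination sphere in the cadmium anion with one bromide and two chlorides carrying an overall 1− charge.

trigonal planar

Each bromide is −1; each chloride is −1; balancing the −1 overall charge requires Cd(II).
Cadmium is a group-12 element; Cd(II) is therefore d¹⁰.
Coordination number: 3.
Three ligands around a d¹⁰ centre minimise repulsion in a trigonal-planar arrangement.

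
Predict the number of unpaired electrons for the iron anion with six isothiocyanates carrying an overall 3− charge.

5 unpaired electrons

Ligand charges: each isothiocyanate is −1. With an overall charge of −3 the iron centre must be in the +3 oxidation state.
Group 8 minus oxidation state 3 gives a d⁵ configuration.
The spin state decides the count: Isothiocyanate is a weak-field ligand for a first-row metal, so the complex is high-spin.
An octahedral high-spin d⁵ ion is t₂g³e_g², giving 5 unpaired electrons.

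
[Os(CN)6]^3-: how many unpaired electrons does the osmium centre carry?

Ligand charges: each cyanide is −1. With an overall charge of −3 the osmium centre must be in the +3 oxidation state.
Group 8 minus oxidation state 3 gives a d⁵ configuration.
The spin state decides the count: a 5d ion has a large Δₒ and is invariably low-spin.
An octahedral low-spin d⁵ ion is t₂g⁵e_g⁰, giving 1 unpaired electron.

1 unpaired electron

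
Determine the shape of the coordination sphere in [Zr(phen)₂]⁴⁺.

Ligand charges: 1,10-phenanthroline is neutral. With an overall charge of +4 the zirconium centre must be in the +4 oxidation state.
Zr sits in group 4, so the d-electron count is 4 − 4 = 0.
Counting donor atoms: 2×1,10-phenanthroline (bidentate) → 4 donors. Coordination number = 4.
A d⁰ ion has no crystal-field stabilisation preference between square planar and tetrahedral, so four ligands adopt the sterically favoured tetrahedral geometry.

tetrahedral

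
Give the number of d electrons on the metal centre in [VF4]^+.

Ligand charges: each fluoride is −1. With an overall charge of +1 the vanadium centre must be in the +5 oxidation state.
Vanadium is a group-5 element; V(V) is therefore d⁰.

d0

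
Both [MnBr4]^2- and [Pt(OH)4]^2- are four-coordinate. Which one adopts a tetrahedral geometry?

[MnBr4]^2-

For [MnBr4]^2-: Summing ligand charges against the −2 overall charge gives an oxidation state of +2 for manganese. Group 7 minus oxidation state 2 gives a d⁵ configuration. A high-spin d⁵ ion has zero CFSE in either geometry, so four ligands adopt the sterically favoured tetrahedral geometry. → tetrahedral.
For [Pt(OH)4]^2-: Each hydroxide is −1; balancing the −2 overall charge requires Pt(II). Group 10 minus oxidation state 2 gives a d⁸ configuration. A 5d d⁸ ion has a large crystal-field splitting; square planar leaves the high-energy d_{x²−y²} orbital empty and maximises CFSE. → square planar.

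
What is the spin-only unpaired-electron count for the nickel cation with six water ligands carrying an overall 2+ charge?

2

Ligand charges: water is neutral. With an overall charge of +2 the nickel centre must be in the +2 oxidation state.
Ni sits in group 10, so the d-electron count is 10 − 2 = 8.
In an octahedral field the d⁸ configuration is t₂g⁶e_g² (only one arrangement possible), giving 2 unpaired electrons.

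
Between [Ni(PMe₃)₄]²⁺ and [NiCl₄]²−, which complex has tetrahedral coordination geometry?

[NiCl₄]²−

For [Ni(PMe₃)₄]²⁺: Trimethylphosphine is neutral; balancing the +2 overall charge requires Ni(II). Group 10 minus oxidation state 2 gives a d⁸ configuration. Trimethylphosphine is a strong-field ligand (high in the spectrochemical series). A 3d d⁸ ion with strong-field ligands gains enough CFSE to favour square planar over tetrahedral. → square planar.
For [NiCl₄]²−: Summing ligand charges against the −2 overall charge gives an oxidation state of +2 for nickel. Group 10 minus oxidation state 2 gives a d⁸ configuration. Chloride is a weak-field ligand. With weak-field ligands the CFSE gain from square planar is small, so a 3d d⁸ ion takes the sterically preferred tetrahedral geometry. → tetrahedral.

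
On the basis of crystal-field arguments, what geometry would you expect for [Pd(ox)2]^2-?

square planar

Each oxalate is −2; balancing the −2 overall charge requires Pd(II).
Palladium is a group-10 element; Pd(II) is therefore d⁸.
Counting donor atoms: 2×oxalate (bidentate) → 4 donors. Coordination number = 4.
A 4d d⁸ ion has a large crystal-field splitting; square planar leaves the high-energy d_{x²−y²} orbital empty and maximises CFSE.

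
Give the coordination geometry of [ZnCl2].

Ligand charges: each chloride is −1. With an overall charge of 0 the zinc centre must be in the +2 oxidation state.
Group 12 minus oxidation state 2 gives a d¹⁰ configuration.
With 2 monodentate ligands the coordination number is 2.
A d¹⁰ ion with only two ligands adopts a linear arrangement (sp hybridisation; no CFSE preference).

linear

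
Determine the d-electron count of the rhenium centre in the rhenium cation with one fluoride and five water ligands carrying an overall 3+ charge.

Ligand charges: each fluoride is −1; water is neutral. With an overall charge of +3 the rhenium centre must be in the +4 oxidation state.
Group 7 minus oxidation state 4 gives a d³ configuration.

d³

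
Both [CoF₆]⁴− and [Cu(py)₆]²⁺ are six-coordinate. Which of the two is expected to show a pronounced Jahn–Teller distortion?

[CoF₆]⁴−: Ligand charges: each fluoride is −1. With an overall charge of −4 the cobalt centre must be in the +2 oxidation state. Co sits in group 9, so the d-electron count is 9 − 2 = 7. Fluoride is a weak-field ligand for a first-row metal, so the complex is high-spin. The d⁷ configuration leaves the e_g set evenly filled (or empty) — no strong Jahn–Teller driving force.
[Cu(py)₆]²⁺: Ligand charges: pyridine is neutral. With an overall charge of +2 the copper centre must be in the +2 oxidation state. Group 11 minus oxidation state 2 gives a d⁹ configuration. The t₂g⁶e_g³ configuration has an unevenly filled e_g set; the Jahn–Teller theorem predicts a tetragonal distortion (typically axial elongation) to lift the degeneracy.

[Cu(py)₆]²⁺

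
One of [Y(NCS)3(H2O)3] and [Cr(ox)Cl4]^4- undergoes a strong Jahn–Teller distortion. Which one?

[Y(NCS)3(H2O)3]: Summing ligand charges against the 0 overall charge gives an oxidation state of +3 for yttrium. Group 3 minus oxidation state 3 gives a d⁰ configuration. The d⁰ configuration leaves the e_g set evenly filled (or empty) — no strong Jahn–Teller driving force.
[Cr(ox)Cl4]^4-: Ligand charges: each oxalate is −2; each chloride is −1. With an overall charge of −4 the chromium centre must be in the +2 oxidation state. Cr sits in group 6, so the d-electron count is 6 − 2 = 4. Chloride and oxalate are weak-field ligands for a first-row metal, so the complex is high-spin. The t₂g³e_g¹ (high-spin) configuration has an unevenly filled e_g set; the Jahn–Teller theorem predicts a tetragonal distortion (typically axial elongation) to lift the degeneracy.

[Cr(ox)Cl4]^4-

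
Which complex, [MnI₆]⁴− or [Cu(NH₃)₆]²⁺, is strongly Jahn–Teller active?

[MnI₆]⁴−: Summing ligand charges against the −4 overall charge gives an oxidation state of +2 for manganese. Mn sits in group 7, so the d-electron count is 7 − 2 = 5. Iodide is a weak-field ligand for a first-row metal, so the complex is high-spin. The d⁵ configuration leaves the e_g set evenly filled (or empty) — no strong Jahn–Teller driving force.
[Cu(NH₃)₆]²⁺: Ammonia is neutral; balancing the +2 overall charge requires Cu(II). Group 11 minus oxidation state 2 gives a d⁹ configuration. The t₂g⁶e_g³ configuration has an unevenly filled e_g set; the Jahn–Teller theorem predicts a tetragonal distortion (typically axial elongation) to lift the degeneracy.

[Cu(NH₃)₆]²⁺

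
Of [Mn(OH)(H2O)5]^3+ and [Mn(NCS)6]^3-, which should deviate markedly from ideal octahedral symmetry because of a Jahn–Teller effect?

[Mn(OH)(H2O)5]^3+: Each hydroxide is −1; water is neutral; balancing the +3 overall charge requires Mn(IV). Group 7 minus oxidation state 4 gives a d³ configuration. The d³ configuration leaves the e_g set evenly filled (or empty) — no strong Jahn–Teller driving force.
[Mn(NCS)6]^3-: Ligand charges: each isothiocyanate is −1. With an overall charge of −3 the manganese centre must be in the +3 oxidation state. Mn sits in group 7, so the d-electron count is 7 − 3 = 4. Isothiocyanate is a weak-field ligand for a first-row metal, so the complex is high-spin. The t₂g³e_g¹ (high-spin) configuration has an unevenly filled e_g set; the Jahn–Teller theorem predicts a tetragonal distortion (typically axial elongation) to lift the degeneracy.

[Mn(NCS)6]^3-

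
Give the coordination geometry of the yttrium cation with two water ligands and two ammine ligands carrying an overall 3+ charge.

tetrahedral

Summing ligand charges against the +3 overall charge gives an oxidation state of +3 for yttrium.
Yttrium is a group-3 element; Y(III) is therefore d⁰.
With 4 monodentate ligands the coordination number is 4.
A d⁰ ion has no crystal-field stabilisation preference between square planar and tetrahedral, so four ligands adopt the sterically favoured tetrahedral geometry.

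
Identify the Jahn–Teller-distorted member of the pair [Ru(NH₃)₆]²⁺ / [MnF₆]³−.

[MnF₆]³−

[Ru(NH₃)₆]²⁺: Ligand charges: ammonia is neutral. With an overall charge of +2 the ruthenium centre must be in the +2 oxidation state. Ru sits in group 8, so the d-electron count is 8 − 2 = 6. A 4d ion has a large Δₒ and is invariably low-spin. The d⁶ configuration leaves the e_g set evenly filled (or empty) — no strong Jahn–Teller driving force.
[MnF₆]³−: Summing ligand charges against the −3 overall charge gives an oxidation state of +3 for manganese. Group 7 minus oxidation state 3 gives a d⁴ configuration. Fluoride is a weak-field ligand for a first-row metal, so the complex is high-spin. The t₂g³e_g¹ (high-spin) configuration has an unevenly filled e_g set; the Jahn–Teller theorem predicts a tetragonal distortion (typically axial elongation) to lift the degeneracy.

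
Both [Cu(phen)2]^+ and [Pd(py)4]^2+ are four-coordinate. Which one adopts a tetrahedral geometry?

For [Cu(phen)2]^+: Summing ligand charges against the +1 overall charge gives an oxidation state of +1 for copper. Group 11 minus oxidation state 1 gives a d¹⁰ configuration. A d¹⁰ ion has no crystal-field stabilisation preference between square planar and tetrahedral, so four ligands adopt the sterically favoured tetrahedral geometry. → tetrahedral.
For [Pd(py)4]^2+: Summing ligand charges against the +2 overall charge gives an oxidation state of +2 for palladium. Palladium is a group-10 element; Pd(II) is therefore d⁸. A 4d d⁸ ion has a large crystal-field splitting; square planar leaves the high-energy d_{x²−y²} orbital empty and maximises CFSE. → square planar.

[Cu(phen)2]^+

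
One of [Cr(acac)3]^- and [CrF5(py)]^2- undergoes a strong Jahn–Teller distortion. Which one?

[Cr(acac)3]^-

[Cr(acac)3]^-: Each acetylacetonate is −1; balancing the −1 overall charge requires Cr(II). Cr sits in group 6, so the d-electron count is 6 − 2 = 4. Acetylacetonate is a weak-field ligand for a first-row metal, so the complex is high-spin. The t₂g³e_g¹ (high-spin) configuration has an unevenly filled e_g set; the Jahn–Teller theorem predicts a tetragonal distortion (typically axial elongation) to lift the degeneracy.
[CrF5(py)]^2-: Each fluoride is −1; pyridine is neutral; balancing the −2 overall charge requires Cr(III). Cr sits in group 6, so the d-electron count is 6 − 3 = 3. The d³ configuration leaves the e_g set evenly filled (or empty) — no strong Jahn–Teller driving force.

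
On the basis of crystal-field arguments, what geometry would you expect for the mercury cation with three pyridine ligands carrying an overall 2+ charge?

Ligand charges: pyridine is neutral. With an overall charge of +2 the mercury centre must be in the +2 oxidation state.
Mercury is a group-12 element; Hg(II) is therefore d¹⁰.
With 3 monodentate ligands the coordination number is 3.
Three ligands around a d¹⁰ centre minimise repulsion in a trigonal-planar arrangement.

trigonal planar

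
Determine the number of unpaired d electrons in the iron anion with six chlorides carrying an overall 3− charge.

Ligand charges: each chloride is −1. With an overall charge of −3 the iron centre must be in the +3 oxidation state.
Iron is a group-8 element; Fe(III) is therefore d⁵.
The spin state decides the count: Chloride is a weak-field ligand for a first-row metal, so the complex is high-spin.
An octahedral high-spin d⁵ ion is t₂g³e_g², giving 5 unpaired electrons.

5 unpaired electrons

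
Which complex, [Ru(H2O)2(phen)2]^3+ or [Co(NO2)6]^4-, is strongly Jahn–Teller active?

[Ru(H2O)2(phen)2]^3+: Summing ligand charges against the +3 overall charge gives an oxidation state of +3 for ruthenium. Ruthenium is a group-8 element; Ru(III) is therefore d⁵. A 4d ion has a large Δₒ and is invariably low-spin. The d⁵ configuration leaves the e_g set evenly filled (or empty) — no strong Jahn–Teller driving force.
[Co(NO2)6]^4-: Summing ligand charges against the −4 overall charge gives an oxidation state of +2 for cobalt. Group 9 minus oxidation state 2 gives a d⁷ configuration. Nitro (N-bound nitrite) is a strong-field ligand (high in the spectrochemical series) for a first-row metal, so the complex is low-spin. The t₂g⁶e_g¹ (low-spin) configuration has an unevenly filled e_g set; the Jahn–Teller theorem predicts a tetragonal distortion (typically axial elongation) to lift the degeneracy.

[Co(NO2)6]^4-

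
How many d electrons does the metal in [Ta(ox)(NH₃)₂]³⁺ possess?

d0

Ligand charges: each oxalate is −2; ammonia is neutral. With an overall charge of +3 the tantalum centre must be in the +5 oxidation state.
Tantalum is a group-5 element; Ta(V) is therefore d⁰.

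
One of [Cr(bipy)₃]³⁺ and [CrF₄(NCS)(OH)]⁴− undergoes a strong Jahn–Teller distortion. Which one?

[CrF₄(NCS)(OH)]⁴−

[Cr(bipy)₃]³⁺: 2,2′-bipyridine is neutral; balancing the +3 overall charge requires Cr(III). Chromium is a group-6 element; Cr(III) is therefore d³. The d³ configuration leaves the e_g set evenly filled (or empty) — no strong Jahn–Teller driving force.
[CrF₄(NCS)(OH)]⁴−: Each fluoride is −1; each isothiocyanate is −1; each hydroxide is −1; balancing the −4 overall charge requires Cr(II). Cr sits in group 6, so the d-electron count is 6 − 2 = 4. Fluoride, hydroxide, and isothiocyanate are weak-field ligands for a first-row metal, so the complex is high-spin. The t₂g³e_g¹ (high-spin) configuration has an unevenly filled e_g set; the Jahn–Teller theorem predicts a tetragonal distortion (typically axial elongation) to lift the degeneracy.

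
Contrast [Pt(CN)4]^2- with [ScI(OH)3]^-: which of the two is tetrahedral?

[ScI(OH)3]^-

For [Pt(CN)4]^2-: Ligand charges: each cyanide is −1. With an overall charge of −2 the platinum centre must be in the +2 oxidation state. Pt sits in group 10, so the d-electron count is 10 − 2 = 8. A 5d d⁸ ion has a large crystal-field splitting; square planar leaves the high-energy d_{x²−y²} orbital empty and maximises CFSE. → square planar.
For [ScI(OH)3]^-: Each iodide is −1; each hydroxide is −1; balancing the −1 overall charge requires Sc(III). Sc sits in group 3, so the d-electron count is 3 − 3 = 0. A d⁰ ion has no crystal-field stabilisation preference between square planar and tetrahedral, so four ligands adopt the sterically favoured tetrahedral geometry. → tetrahedral.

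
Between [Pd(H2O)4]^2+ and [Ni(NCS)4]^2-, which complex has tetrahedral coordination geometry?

For [Pd(H2O)4]^2+: Ligand charges: water is neutral. With an overall charge of +2 the palladium centre must be in the +2 oxidation state. Palladium is a group-10 element; Pd(II) is therefore d⁸. A 4d d⁸ ion has a large crystal-field splitting; square planar leaves the high-energy d_{x²−y²} orbital empty and maximises CFSE. → square planar.
For [Ni(NCS)4]^2-: Ligand charges: each isothiocyanate is −1. With an overall charge of −2 the nickel centre must be in the +2 oxidation state. Ni sits in group 10, so the d-electron count is 10 − 2 = 8. Isothiocyanate is a weak-field ligand. With weak-field ligands the CFSE gain from square planar is small, so a 3d d⁸ ion takes the sterically preferred tetrahedral geometry. → tetrahedral.

[Ni(NCS)4]^2-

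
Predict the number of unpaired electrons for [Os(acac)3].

Ligand charges: each acetylacetonate is −1. With an overall charge of 0 the osmium centre must be in the +3 oxidation state.
Os sits in group 8, so the d-electron count is 8 − 3 = 5.
Counting donor atoms: 3×acetylacetonate (bidentate) → 6 donors. Coordination number = 6.
The spin state decides the count: a 5d ion has a large Δₒ and is invariably low-spin.
An octahedral low-spin d⁵ ion is t₂g⁵e_g⁰, giving 1 unpaired electron.

1 unpaired electron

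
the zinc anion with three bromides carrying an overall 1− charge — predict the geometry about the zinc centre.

trigonal planar

Each bromide is −1; balancing the −1 overall charge requires Zn(II).
Zn sits in group 12, so the d-electron count is 12 − 2 = 10.
Coordination number: 3.
Three ligands around a d¹⁰ centre minimise repulsion in a trigonal-planar arrangement.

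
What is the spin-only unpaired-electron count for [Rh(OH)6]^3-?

0

Each hydroxide is −1; balancing the −3 overall charge requires Rh(III).
Group 9 minus oxidation state 3 gives a d⁶ configuration.
The spin state decides the count: a 4d ion has a large Δₒ and is invariably low-spin.
An octahedral low-spin d⁶ ion is t₂g⁶e_g⁰, giving 0 unpaired electrons.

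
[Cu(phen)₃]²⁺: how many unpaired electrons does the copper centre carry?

1

Summing ligand charges against the +2 overall charge gives an oxidation state of +2 for copper.
Cu sits in group 11, so the d-electron count is 11 − 2 = 9.
Counting donor atoms: 3×1,10-phenanthroline (bidentate) → 6 donors. Coordination number = 6.
In an octahedral field the d⁹ configuration is t₂g⁶e_g³ (only one arrangement possible), giving 1 unpaired electron.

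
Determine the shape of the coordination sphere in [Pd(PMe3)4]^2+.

square planar

Summing ligand charges against the +2 overall charge gives an oxidation state of +2 for palladium.
Pd sits in group 10, so the d-electron count is 10 − 2 = 8.
Coordination number: 4.
A 4d d⁸ ion has a large crystal-field splitting; square planar leaves the high-energy d_{x²−y²} orbital empty and maximises CFSE.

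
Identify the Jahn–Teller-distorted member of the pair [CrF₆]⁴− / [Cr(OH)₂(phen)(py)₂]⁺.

[CrF₆]⁴−

[CrF₆]⁴−: Each fluoride is −1; balancing the −4 overall charge requires Cr(II). Group 6 minus oxidation state 2 gives a d⁴ configuration. Fluoride is a weak-field ligand for a first-row metal, so the complex is high-spin. The t₂g³e_g¹ (high-spin) configuration has an unevenly filled e_g set; the Jahn–Teller theorem predicts a tetragonal distortion (typically axial elongation) to lift the degeneracy.
[Cr(OH)₂(phen)(py)₂]⁺: Summing ligand charges against the +1 overall charge gives an oxidation state of +3 for chromium. Chromium is a group-6 element; Cr(III) is therefore d³. The d³ configuration leaves the e_g set evenly filled (or empty) — no strong Jahn–Teller driving force.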